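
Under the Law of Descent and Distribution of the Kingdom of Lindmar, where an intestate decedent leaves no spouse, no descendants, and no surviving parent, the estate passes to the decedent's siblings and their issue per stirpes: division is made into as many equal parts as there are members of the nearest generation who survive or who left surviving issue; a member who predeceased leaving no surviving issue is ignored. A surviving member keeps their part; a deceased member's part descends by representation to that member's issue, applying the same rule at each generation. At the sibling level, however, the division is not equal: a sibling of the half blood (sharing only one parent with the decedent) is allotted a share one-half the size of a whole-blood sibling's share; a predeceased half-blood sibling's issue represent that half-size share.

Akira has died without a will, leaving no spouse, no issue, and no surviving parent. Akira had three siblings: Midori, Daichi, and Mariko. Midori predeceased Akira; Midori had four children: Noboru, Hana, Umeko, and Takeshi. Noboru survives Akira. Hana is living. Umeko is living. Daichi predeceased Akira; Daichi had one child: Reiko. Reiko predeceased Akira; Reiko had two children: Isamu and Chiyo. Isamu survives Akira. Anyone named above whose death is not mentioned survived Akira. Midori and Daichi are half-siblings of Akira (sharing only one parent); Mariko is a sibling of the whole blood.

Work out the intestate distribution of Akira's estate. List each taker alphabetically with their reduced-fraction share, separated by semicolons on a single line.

Chiyo 1/8; Hana 1/16; Isamu 1/8; Mariko 1/2; Noboru 1/16; Takeshi 1/16; Umeko 1/16

No spouse, descendants, or parent survives, so the estate passes to Akira's siblings per stirpes.
Half-blood siblings count for one-half the weight of whole-blood siblings at the initial division.
Dividing 1 in proportion to weights (total weight 2): Midori (weight 1/2) → 1/4; Daichi (weight 1/2) → 1/4; Mariko (weight 1) → 1/2.
Midori predeceased; the 1/4 allotted to Midori's branch passes to Midori's issue by representation.
The 1/4 is divided into 4 equal shares of 1/16 among Noboru, Hana, Umeko, Takeshi.
Noboru is living and takes 1/16.
Hana is living and takes 1/16.
Umeko is living and takes 1/16.
Takeshi is living and takes 1/16.
Daichi predeceased; the 1/4 allotted to Daichi's branch passes to Daichi's issue by representation.
Reiko's line is the sole branch at this level, so the full 1/4 passes to Reiko's issue by representation.
The 1/4 is divided into 2 equal shares of 1/8 among Isamu, Chiyo.
Isamu is living and takes 1/8.
Chiyo is living and takes 1/8.
Mariko is living and takes 1/2.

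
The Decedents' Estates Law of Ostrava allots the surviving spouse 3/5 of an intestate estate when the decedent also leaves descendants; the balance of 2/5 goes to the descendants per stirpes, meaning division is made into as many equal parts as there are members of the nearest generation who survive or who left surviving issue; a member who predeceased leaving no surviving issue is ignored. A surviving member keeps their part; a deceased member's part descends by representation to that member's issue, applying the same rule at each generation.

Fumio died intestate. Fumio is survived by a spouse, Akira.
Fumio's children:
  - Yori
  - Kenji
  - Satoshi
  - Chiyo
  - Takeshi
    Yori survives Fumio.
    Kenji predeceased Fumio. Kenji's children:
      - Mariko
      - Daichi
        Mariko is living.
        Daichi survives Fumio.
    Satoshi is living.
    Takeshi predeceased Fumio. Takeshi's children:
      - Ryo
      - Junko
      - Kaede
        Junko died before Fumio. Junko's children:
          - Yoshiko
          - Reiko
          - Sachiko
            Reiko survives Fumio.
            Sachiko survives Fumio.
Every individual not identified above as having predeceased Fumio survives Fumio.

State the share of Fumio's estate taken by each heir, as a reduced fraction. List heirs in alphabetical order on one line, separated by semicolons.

Akira 3/5; Chiyo 2/25; Daichi 1/25; Kaede 2/75; Mariko 1/25; Reiko 2/225; Ryo 2/75; Sachiko 2/225; Satoshi 2/25; Yori 2/25; Yoshiko 2/225

Akira, as surviving spouse, takes 3/5.
The remaining 2/5 passes to Fumio's descendants per stirpes.
The 2/5 is divided into 5 equal shares of 2/25 among Yori, Kenji, Satoshi, Chiyo, Takeshi.
Yori is living and takes 2/25.
Kenji predeceased; the 2/25 allotted to Kenji's branch passes to Kenji's issue by representation.
The 2/25 is divided into 2 equal shares of 1/25 among Mariko, Daichi.
Mariko is living and takes 1/25.
Daichi is living and takes 1/25.
Satoshi is living and takes 2/25.
Chiyo is living and takes 2/25.
Takeshi predeceased; the 2/25 allotted to Takeshi's branch passes to Takeshi's issue by representation.
The 2/25 is divided into 3 equal shares of 2/75 among Ryo, Junko, Kaede.
Ryo is living and takes 2/75.
Junko predeceased; the 2/75 allotted to Junko's branch passes to Junko's issue by representation.
The 2/75 is divided into 3 equal shares of 2/225 among Yoshiko, Reiko, Sachiko.
Yoshiko is living and takes 2/225.
Reiko is living and takes 2/225.
Sachiko is living and takes 2/225.
Kaede is living and takes 2/75.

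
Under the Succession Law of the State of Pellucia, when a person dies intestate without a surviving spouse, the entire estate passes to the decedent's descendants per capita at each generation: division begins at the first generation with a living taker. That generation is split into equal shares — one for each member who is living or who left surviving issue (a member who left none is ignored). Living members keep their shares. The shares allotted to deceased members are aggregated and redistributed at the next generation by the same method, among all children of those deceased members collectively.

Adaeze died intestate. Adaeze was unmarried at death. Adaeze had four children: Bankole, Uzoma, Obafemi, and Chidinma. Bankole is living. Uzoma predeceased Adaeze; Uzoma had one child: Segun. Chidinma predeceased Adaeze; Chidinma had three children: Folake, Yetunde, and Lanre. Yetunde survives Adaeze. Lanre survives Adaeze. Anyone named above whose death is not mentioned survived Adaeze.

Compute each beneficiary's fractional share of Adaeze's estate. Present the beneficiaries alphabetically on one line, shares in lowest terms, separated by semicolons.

There is no surviving spouse, so the entire estate passes to Adaeze's descendants per capita at each generation.
At generation 1 (Bankole, Uzoma, Obafemi, Chidinma) there are 4 shares of (1)/4 = 1/4 each.
Living: Bankole and Obafemi — each takes 1/4.
Deceased: Uzoma and Chidinma. Their combined 1/2 is pooled and carried to generation 2.
At generation 2 (Segun, Folake, Yetunde, Lanre) there are 4 shares of (1/2)/4 = 1/8 each.
Living: Segun, Folake, Yetunde, and Lanre — each takes 1/8.

Bankole 1/4; Folake 1/8; Lanre 1/8; Obafemi 1/4; Segun 1/8; Yetunde 1/8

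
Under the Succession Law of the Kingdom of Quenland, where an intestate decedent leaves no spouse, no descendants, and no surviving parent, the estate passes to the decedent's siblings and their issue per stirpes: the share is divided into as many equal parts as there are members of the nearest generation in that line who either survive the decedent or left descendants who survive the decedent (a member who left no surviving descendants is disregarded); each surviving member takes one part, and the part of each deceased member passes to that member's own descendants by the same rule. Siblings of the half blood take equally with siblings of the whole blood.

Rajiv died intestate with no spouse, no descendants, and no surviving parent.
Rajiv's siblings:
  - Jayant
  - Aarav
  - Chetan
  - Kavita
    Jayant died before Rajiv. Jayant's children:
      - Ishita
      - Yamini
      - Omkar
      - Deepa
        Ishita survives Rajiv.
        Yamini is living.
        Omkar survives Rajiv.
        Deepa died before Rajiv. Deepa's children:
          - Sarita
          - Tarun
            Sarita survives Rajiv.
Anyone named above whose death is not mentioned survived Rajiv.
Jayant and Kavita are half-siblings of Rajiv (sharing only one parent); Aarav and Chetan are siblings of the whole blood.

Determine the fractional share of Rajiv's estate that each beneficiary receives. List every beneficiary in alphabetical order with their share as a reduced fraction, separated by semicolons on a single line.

No spouse, descendants, or parent survives, so the estate passes to Rajiv's siblings per stirpes.
Half-blood and whole-blood siblings take equally under the stated rule.
The estate is divided into 4 equal shares of 1/4 among Jayant, Aarav, Chetan, Kavita.
Jayant predeceased; the 1/4 allotted to Jayant's branch passes to Jayant's issue by representation.
The 1/4 is divided into 4 equal shares of 1/16 among Ishita, Yamini, Omkar, Deepa.
Ishita is living and takes 1/16.
Yamini is living and takes 1/16.
Omkar is living and takes 1/16.
Deepa predeceased; the 1/16 allotted to Deepa's branch passes to Deepa's issue by representation.
The 1/16 is divided into 2 equal shares of 1/32 among Sarita, Tarun.
Sarita is living and takes 1/32.
Tarun is living and takes 1/32.
Aarav is living and takes 1/4.
Chetan is living and takes 1/4.
Kavita is living and takes 1/4.

Aarav 1/4; Chetan 1/4; Ishita 1/16; Kavita 1/4; Omkar 1/16; Sarita 1/32; Tarun 1/32; Yamini 1/16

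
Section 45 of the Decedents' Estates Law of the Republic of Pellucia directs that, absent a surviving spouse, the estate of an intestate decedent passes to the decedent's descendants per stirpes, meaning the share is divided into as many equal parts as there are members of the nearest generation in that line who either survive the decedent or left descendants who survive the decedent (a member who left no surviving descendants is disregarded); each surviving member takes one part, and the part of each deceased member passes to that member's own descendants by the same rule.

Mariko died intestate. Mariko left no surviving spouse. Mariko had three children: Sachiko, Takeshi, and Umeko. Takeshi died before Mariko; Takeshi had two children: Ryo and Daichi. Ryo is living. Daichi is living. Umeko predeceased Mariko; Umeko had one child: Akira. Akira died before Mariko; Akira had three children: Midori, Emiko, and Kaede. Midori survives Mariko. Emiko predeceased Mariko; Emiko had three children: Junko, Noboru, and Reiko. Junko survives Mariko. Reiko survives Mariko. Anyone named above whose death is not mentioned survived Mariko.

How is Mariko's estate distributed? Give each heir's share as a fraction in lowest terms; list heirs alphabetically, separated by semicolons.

There is no surviving spouse, so the entire estate passes to Mariko's descendants per stirpes.
The estate is divided into 3 equal shares of 1/3 among Sachiko, Takeshi, Umeko.
Sachiko is living and takes 1/3.
Takeshi predeceased; the 1/3 allotted to Takeshi's branch passes to Takeshi's issue by representation.
The 1/3 is divided into 2 equal shares of 1/6 among Ryo, Daichi.
Ryo is living and takes 1/6.
Daichi is living and takes 1/6.
Umeko predeceased; the 1/3 allotted to Umeko's branch passes to Umeko's issue by representation.
Akira's line is the sole branch at this level, so the full 1/3 passes to Akira's issue by representation.
The 1/3 is divided into 3 equal shares of 1/9 among Midori, Emiko, Kaede.
Midori is living and takes 1/9.
Emiko predeceased; the 1/9 allotted to Emiko's branch passes to Emiko's issue by representation.
The 1/9 is divided into 3 equal shares of 1/27 among Junko, Noboru, Reiko.
Junko is living and takes 1/27.
Noboru is living and takes 1/27.
Reiko is living and takes 1/27.
Kaede is living and takes 1/9.

Daichi 1/6; Junko 1/27; Kaede 1/9; Midori 1/9; Noboru 1/27; Reiko 1/27; Ryo 1/6; Sachiko 1/3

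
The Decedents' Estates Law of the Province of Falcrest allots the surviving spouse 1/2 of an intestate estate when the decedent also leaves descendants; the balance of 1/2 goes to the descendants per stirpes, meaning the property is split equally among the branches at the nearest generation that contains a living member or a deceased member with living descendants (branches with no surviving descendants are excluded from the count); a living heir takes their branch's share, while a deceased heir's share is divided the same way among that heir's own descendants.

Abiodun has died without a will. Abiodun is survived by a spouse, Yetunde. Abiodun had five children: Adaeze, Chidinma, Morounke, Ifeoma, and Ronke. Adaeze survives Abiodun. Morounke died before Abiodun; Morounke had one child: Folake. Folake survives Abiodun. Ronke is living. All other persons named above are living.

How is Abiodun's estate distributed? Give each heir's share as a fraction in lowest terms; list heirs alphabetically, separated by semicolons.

Adaeze 1/10; Chidinma 1/10; Folake 1/10; Ifeoma 1/10; Ronke 1/10; Yetunde 1/2

Yetunde, as surviving spouse, takes 1/2.
The remaining 1/2 passes to Abiodun's descendants per stirpes.
The 1/2 is divided into 5 equal shares of 1/10 among Adaeze, Chidinma, Morounke, Ifeoma, Ronke.
Adaeze is living and takes 1/10.
Chidinma is living and takes 1/10.
Morounke predeceased; the 1/10 allotted to Morounke's branch passes to Morounke's issue by representation.
Folake is the sole taker at this level and receives the full 1/10.
Ifeoma is living and takes 1/10.
Ronke is living and takes 1/10.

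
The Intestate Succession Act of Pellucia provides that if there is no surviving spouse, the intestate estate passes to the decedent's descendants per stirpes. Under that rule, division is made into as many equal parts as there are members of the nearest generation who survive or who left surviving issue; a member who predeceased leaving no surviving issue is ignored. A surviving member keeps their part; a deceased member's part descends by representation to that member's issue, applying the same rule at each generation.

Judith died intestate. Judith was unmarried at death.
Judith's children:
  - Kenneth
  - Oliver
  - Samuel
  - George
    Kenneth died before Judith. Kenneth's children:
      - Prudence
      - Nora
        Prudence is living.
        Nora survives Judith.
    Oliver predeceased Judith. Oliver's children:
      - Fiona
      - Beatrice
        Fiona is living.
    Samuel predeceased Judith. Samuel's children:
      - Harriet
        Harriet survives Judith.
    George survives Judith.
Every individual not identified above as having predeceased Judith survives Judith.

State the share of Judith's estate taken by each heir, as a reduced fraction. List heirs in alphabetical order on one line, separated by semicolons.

There is no surviving spouse, so the entire estate passes to Judith's descendants per stirpes.
The estate is divided into 4 equal shares of 1/4 among Kenneth, Oliver, Samuel, George.
Kenneth predeceased; the 1/4 allotted to Kenneth's branch passes to Kenneth's issue by representation.
The 1/4 is divided into 2 equal shares of 1/8 among Prudence, Nora.
Prudence is living and takes 1/8.
Nora is living and takes 1/8.
Oliver predeceased; the 1/4 allotted to Oliver's branch passes to Oliver's issue by representation.
The 1/4 is divided into 2 equal shares of 1/8 among Fiona, Beatrice.
Fiona is living and takes 1/8.
Beatrice is living and takes 1/8.
Samuel predeceased; the 1/4 allotted to Samuel's branch passes to Samuel's issue by representation.
Harriet is the sole taker at this level and receives the full 1/4.
George is living and takes 1/4.

Beatrice 1/8; Fiona 1/8; George 1/4; Harriet 1/4; Nora 1/8; Prudence 1/8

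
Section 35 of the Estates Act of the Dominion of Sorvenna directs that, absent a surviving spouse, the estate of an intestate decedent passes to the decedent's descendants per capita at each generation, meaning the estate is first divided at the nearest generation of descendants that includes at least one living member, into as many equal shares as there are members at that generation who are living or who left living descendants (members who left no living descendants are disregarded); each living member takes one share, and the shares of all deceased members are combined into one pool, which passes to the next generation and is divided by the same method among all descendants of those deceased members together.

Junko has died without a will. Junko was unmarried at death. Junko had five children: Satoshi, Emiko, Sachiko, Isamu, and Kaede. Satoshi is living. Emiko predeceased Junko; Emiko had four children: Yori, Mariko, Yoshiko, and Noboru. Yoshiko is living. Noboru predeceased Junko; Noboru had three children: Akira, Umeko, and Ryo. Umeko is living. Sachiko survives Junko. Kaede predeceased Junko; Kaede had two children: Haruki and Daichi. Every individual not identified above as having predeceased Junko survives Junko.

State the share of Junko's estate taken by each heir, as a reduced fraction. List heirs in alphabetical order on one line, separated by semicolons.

There is no surviving spouse, so the entire estate passes to Junko's descendants per capita at each generation.
At generation 1 (Satoshi, Emiko, Sachiko, Isamu, Kaede) there are 5 shares of (1)/5 = 1/5 each.
Living: Satoshi, Sachiko, and Isamu — each takes 1/5.
Deceased: Emiko and Kaede. Their combined 2/5 is pooled and carried to generation 2.
At generation 2 (Yori, Mariko, Yoshiko, Noboru, Haruki, Daichi) there are 6 shares of (2/5)/6 = 1/15 each.
Living: Yori, Mariko, Yoshiko, Haruki, and Daichi — each takes 1/15.
Deceased: Noboru. That 1/15 share is carried to generation 3.
At generation 3 (Akira, Umeko, Ryo) there are 3 shares of (1/15)/3 = 1/45 each.
Living: Akira, Umeko, and Ryo — each takes 1/45.

Akira 1/45; Daichi 1/15; Haruki 1/15; Isamu 1/5; Mariko 1/15; Ryo 1/45; Sachiko 1/5; Satoshi 1/5; Umeko 1/45; Yori 1/15; Yoshiko 1/15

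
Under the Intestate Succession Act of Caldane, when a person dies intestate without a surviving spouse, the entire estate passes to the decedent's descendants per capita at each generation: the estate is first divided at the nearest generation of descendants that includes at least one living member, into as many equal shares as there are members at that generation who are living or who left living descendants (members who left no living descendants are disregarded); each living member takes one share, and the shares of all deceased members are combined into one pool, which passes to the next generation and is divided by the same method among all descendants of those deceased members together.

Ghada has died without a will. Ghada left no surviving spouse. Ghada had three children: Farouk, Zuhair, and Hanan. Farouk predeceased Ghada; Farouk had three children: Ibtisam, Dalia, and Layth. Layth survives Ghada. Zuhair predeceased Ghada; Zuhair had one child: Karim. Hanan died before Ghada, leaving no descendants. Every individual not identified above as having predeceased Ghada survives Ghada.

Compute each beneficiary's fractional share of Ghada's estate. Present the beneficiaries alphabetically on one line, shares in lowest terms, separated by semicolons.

There is no surviving spouse, so the entire estate passes to Ghada's descendants per capita at each generation.
No one at generation 1 (Farouk, Zuhair) is living; moving to the next generation.
At generation 2 (Ibtisam, Dalia, Layth, Karim) there are 4 shares of (1)/4 = 1/4 each.
Living: Ibtisam, Dalia, Layth, and Karim — each takes 1/4.

Dalia 1/4; Ibtisam 1/4; Karim 1/4; Layth 1/4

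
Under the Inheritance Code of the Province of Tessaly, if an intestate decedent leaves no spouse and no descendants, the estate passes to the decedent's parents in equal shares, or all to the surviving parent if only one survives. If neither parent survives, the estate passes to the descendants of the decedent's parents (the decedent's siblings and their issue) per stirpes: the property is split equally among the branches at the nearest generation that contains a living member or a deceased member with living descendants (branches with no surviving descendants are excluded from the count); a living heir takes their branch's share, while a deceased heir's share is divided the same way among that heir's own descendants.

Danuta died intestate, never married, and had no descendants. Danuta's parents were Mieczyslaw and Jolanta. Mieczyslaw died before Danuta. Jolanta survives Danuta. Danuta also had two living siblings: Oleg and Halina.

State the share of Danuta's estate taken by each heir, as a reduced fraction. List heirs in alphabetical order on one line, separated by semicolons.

Jolanta 1

Only one parent, Jolanta, survives, so Jolanta takes the entire estate. The siblings take nothing because a surviving parent has priority.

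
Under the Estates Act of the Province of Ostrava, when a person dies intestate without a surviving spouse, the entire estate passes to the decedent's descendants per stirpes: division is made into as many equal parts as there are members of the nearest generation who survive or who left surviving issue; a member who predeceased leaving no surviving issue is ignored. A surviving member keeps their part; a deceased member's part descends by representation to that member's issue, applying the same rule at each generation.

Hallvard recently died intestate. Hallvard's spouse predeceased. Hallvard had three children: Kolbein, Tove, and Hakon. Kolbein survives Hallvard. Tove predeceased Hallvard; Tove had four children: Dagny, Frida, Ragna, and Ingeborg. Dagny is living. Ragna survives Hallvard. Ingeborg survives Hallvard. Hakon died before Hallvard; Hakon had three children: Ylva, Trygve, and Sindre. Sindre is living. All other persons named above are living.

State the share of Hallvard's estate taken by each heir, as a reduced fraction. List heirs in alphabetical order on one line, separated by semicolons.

Dagny 1/12; Frida 1/12; Ingeborg 1/12; Kolbein 1/3; Ragna 1/12; Sindre 1/9; Trygve 1/9; Ylva 1/9

There is no surviving spouse, so the entire estate passes to Hallvard's descendants per stirpes.
The estate is divided into 3 equal shares of 1/3 among Kolbein, Tove, Hakon.
Kolbein is living and takes 1/3.
Tove predeceased; the 1/3 allotted to Tove's branch passes to Tove's issue by representation.
The 1/3 is divided into 4 equal shares of 1/12 among Dagny, Frida, Ragna, Ingeborg.
Dagny is living and takes 1/12.
Frida is living and takes 1/12.
Ragna is living and takes 1/12.
Ingeborg is living and takes 1/12.
Hakon predeceased; the 1/3 allotted to Hakon's branch passes to Hakon's issue by representation.
The 1/3 is divided into 3 equal shares of 1/9 among Ylva, Trygve, Sindre.
Ylva is living and takes 1/9.
Trygve is living and takes 1/9.
Sindre is living and takes 1/9.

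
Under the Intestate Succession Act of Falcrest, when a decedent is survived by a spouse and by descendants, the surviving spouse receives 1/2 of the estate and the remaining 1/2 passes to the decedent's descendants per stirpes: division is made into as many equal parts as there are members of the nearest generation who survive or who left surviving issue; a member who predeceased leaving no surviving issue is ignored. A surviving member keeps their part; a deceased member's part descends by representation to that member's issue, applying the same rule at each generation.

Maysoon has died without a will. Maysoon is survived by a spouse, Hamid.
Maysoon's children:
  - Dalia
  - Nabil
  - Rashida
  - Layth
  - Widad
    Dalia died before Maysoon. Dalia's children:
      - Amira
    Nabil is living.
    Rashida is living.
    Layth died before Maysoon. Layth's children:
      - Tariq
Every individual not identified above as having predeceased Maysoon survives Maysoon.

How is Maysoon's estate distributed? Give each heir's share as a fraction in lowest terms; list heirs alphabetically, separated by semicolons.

Hamid, as surviving spouse, takes 1/2.
The remaining 1/2 passes to Maysoon's descendants per stirpes.
The 1/2 is divided into 5 equal shares of 1/10 among Dalia, Nabil, Rashida, Layth, Widad.
Dalia predeceased; the 1/10 allotted to Dalia's branch passes to Dalia's issue by representation.
Amira is the sole taker at this level and receives the full 1/10.
Nabil is living and takes 1/10.
Rashida is living and takes 1/10.
Layth predeceased; the 1/10 allotted to Layth's branch passes to Layth's issue by representation.
Tariq is the sole taker at this level and receives the full 1/10.
Widad is living and takes 1/10.

Amira 1/10; Hamid 1/2; Nabil 1/10; Rashida 1/10; Tariq 1/10; Widad 1/10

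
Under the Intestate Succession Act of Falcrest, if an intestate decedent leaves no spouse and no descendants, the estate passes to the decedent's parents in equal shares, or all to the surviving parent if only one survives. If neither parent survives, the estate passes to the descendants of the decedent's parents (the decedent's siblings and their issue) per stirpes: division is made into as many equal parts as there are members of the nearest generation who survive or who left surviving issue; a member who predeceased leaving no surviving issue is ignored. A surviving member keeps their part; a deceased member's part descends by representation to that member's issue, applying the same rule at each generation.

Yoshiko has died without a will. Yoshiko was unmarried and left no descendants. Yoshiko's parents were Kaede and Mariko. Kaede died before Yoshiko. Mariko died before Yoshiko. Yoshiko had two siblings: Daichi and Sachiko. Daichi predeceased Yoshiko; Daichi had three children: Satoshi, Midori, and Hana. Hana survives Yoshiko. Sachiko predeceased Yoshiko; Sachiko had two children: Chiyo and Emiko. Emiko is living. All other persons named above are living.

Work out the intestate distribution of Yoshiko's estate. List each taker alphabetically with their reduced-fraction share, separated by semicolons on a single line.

Neither parent survives and there are no descendants, so the estate passes to Yoshiko's siblings and their issue per stirpes.
The estate is divided into 2 equal shares of 1/2 among Daichi, Sachiko.
Daichi predeceased; the 1/2 allotted to Daichi's branch passes to Daichi's issue by representation.
The 1/2 is divided into 3 equal shares of 1/6 among Satoshi, Midori, Hana.
Satoshi is living and takes 1/6.
Midori is living and takes 1/6.
Hana is living and takes 1/6.
Sachiko predeceased; the 1/2 allotted to Sachiko's branch passes to Sachiko's issue by representation.
The 1/2 is divided into 2 equal shares of 1/4 among Chiyo, Emiko.
Chiyo is living and takes 1/4.
Emiko is living and takes 1/4.

Chiyo 1/4; Emiko 1/4; Hana 1/6; Midori 1/6; Satoshi 1/6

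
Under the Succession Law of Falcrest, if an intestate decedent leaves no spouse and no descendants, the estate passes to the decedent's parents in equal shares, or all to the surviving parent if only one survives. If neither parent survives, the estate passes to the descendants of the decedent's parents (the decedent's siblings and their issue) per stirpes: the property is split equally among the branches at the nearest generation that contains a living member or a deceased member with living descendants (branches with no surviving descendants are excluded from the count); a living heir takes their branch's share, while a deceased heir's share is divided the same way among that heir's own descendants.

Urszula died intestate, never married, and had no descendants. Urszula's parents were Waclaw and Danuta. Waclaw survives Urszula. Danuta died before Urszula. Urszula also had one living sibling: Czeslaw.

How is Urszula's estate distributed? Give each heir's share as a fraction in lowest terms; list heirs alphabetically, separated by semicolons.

Waclaw 1

Only one parent, Waclaw, survives, so Waclaw takes the entire estate. The siblings take nothing because a surviving parent has priority.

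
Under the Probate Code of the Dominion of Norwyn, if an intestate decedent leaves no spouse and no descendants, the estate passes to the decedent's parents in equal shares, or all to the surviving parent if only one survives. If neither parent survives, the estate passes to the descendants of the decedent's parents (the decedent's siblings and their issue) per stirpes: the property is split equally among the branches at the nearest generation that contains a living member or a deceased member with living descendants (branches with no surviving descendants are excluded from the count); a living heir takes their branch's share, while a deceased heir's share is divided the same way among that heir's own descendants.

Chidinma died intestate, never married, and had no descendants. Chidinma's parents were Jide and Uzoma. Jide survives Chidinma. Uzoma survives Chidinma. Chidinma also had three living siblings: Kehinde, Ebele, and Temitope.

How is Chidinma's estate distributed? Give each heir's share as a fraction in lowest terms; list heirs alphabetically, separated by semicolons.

Both parents survive, so Jide and Uzoma each take 1/2. The siblings take nothing because a surviving parent has priority.

Jide 1/2; Uzoma 1/2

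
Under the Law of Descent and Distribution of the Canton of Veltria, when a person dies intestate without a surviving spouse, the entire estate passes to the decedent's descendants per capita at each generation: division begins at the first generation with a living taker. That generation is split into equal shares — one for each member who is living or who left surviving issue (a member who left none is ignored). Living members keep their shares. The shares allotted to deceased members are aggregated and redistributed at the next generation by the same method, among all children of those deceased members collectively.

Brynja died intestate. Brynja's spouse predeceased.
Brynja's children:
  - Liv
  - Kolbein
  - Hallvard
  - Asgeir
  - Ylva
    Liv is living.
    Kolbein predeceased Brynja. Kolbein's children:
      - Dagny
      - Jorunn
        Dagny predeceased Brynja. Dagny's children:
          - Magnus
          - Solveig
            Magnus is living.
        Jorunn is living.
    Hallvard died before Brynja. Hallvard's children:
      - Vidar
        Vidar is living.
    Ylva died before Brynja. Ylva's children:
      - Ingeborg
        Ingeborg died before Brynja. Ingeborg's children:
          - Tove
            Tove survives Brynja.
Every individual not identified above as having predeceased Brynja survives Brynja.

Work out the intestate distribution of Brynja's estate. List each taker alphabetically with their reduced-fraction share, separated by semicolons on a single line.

Asgeir 1/5; Jorunn 3/20; Liv 1/5; Magnus 1/10; Solveig 1/10; Tove 1/10; Vidar 3/20

There is no surviving spouse, so the entire estate passes to Brynja's descendants per capita at each generation.
At generation 1 (Liv, Kolbein, Hallvard, Asgeir, Ylva) there are 5 shares of (1)/5 = 1/5 each.
Living: Liv and Asgeir — each takes 1/5.
Deceased: Kolbein, Hallvard, and Ylva. Their combined 3/5 is pooled and carried to generation 2.
At generation 2 (Dagny, Jorunn, Vidar, Ingeborg) there are 4 shares of (3/5)/4 = 3/20 each.
Living: Jorunn and Vidar — each takes 3/20.
Deceased: Dagny and Ingeborg. Their combined 3/10 is pooled and carried to generation 3.
At generation 3 (Magnus, Solveig, Tove) there are 3 shares of (3/10)/3 = 1/10 each.
Living: Magnus, Solveig, and Tove — each takes 1/10.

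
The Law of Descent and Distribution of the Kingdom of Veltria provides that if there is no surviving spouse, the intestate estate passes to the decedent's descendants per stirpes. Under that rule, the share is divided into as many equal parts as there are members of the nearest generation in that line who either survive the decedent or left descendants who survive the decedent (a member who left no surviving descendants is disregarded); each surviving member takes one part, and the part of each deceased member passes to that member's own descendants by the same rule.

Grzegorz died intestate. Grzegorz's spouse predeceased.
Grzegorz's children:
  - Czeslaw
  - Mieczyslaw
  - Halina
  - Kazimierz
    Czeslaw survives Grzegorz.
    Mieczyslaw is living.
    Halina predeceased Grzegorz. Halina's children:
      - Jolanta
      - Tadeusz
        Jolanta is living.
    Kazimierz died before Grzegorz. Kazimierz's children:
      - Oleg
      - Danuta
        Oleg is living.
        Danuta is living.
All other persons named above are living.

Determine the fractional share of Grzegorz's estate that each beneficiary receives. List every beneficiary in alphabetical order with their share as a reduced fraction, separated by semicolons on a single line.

Czeslaw 1/4; Danuta 1/8; Jolanta 1/8; Mieczyslaw 1/4; Oleg 1/8; Tadeusz 1/8

There is no surviving spouse, so the entire estate passes to Grzegorz's descendants per stirpes.
The estate is divided into 4 equal shares of 1/4 among Czeslaw, Mieczyslaw, Halina, Kazimierz.
Czeslaw is living and takes 1/4.
Mieczyslaw is living and takes 1/4.
Halina predeceased; the 1/4 allotted to Halina's branch passes to Halina's issue by representation.
The 1/4 is divided into 2 equal shares of 1/8 among Jolanta, Tadeusz.
Jolanta is living and takes 1/8.
Tadeusz is living and takes 1/8.
Kazimierz predeceased; the 1/4 allotted to Kazimierz's branch passes to Kazimierz's issue by representation.
The 1/4 is divided into 2 equal shares of 1/8 among Oleg, Danuta.
Oleg is living and takes 1/8.
Danuta is living and takes 1/8.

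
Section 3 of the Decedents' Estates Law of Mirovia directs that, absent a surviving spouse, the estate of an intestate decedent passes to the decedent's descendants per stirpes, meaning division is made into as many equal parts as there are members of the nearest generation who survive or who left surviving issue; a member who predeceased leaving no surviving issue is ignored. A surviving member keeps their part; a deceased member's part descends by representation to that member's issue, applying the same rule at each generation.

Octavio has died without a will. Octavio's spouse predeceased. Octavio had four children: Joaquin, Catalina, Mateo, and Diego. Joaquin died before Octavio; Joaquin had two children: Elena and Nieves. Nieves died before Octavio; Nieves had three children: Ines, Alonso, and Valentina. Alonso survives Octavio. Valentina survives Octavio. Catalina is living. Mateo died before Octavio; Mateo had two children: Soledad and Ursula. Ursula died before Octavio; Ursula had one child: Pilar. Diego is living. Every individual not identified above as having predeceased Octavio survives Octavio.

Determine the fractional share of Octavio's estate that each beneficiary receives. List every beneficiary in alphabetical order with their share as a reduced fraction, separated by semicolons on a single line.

There is no surviving spouse, so the entire estate passes to Octavio's descendants per stirpes.
The estate is divided into 4 equal shares of 1/4 among Joaquin, Catalina, Mateo, Diego.
Joaquin predeceased; the 1/4 allotted to Joaquin's branch passes to Joaquin's issue by representation.
The 1/4 is divided into 2 equal shares of 1/8 among Elena, Nieves.
Elena is living and takes 1/8.
Nieves predeceased; the 1/8 allotted to Nieves's branch passes to Nieves's issue by representation.
The 1/8 is divided into 3 equal shares of 1/24 among Ines, Alonso, Valentina.
Ines is living and takes 1/24.
Alonso is living and takes 1/24.
Valentina is living and takes 1/24.
Catalina is living and takes 1/4.
Mateo predeceased; the 1/4 allotted to Mateo's branch passes to Mateo's issue by representation.
The 1/4 is divided into 2 equal shares of 1/8 among Soledad, Ursula.
Soledad is living and takes 1/8.
Ursula predeceased; the 1/8 allotted to Ursula's branch passes to Ursula's issue by representation.
Pilar is the sole taker at this level and receives the full 1/8.
Diego is living and takes 1/4.

Alonso 1/24; Catalina 1/4; Diego 1/4; Elena 1/8; Ines 1/24; Pilar 1/8; Soledad 1/8; Valentina 1/24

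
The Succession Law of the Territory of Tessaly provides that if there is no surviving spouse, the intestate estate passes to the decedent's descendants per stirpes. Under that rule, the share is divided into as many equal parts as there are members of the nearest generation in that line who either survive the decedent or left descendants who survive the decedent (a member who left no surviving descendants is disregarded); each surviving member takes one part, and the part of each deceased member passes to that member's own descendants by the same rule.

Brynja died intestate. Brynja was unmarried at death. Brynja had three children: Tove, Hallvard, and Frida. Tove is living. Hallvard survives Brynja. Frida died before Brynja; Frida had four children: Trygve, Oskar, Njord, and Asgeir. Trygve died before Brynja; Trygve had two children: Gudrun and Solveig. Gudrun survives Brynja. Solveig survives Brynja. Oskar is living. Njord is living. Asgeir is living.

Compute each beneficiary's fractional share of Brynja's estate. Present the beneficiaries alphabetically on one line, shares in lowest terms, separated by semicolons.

There is no surviving spouse, so the entire estate passes to Brynja's descendants per stirpes.
The estate is divided into 3 equal shares of 1/3 among Tove, Hallvard, Frida.
Tove is living and takes 1/3.
Hallvard is living and takes 1/3.
Frida predeceased; the 1/3 allotted to Frida's branch passes to Frida's issue by representation.
The 1/3 is divided into 4 equal shares of 1/12 among Trygve, Oskar, Njord, Asgeir.
Trygve predeceased; the 1/12 allotted to Trygve's branch passes to Trygve's issue by representation.
The 1/12 is divided into 2 equal shares of 1/24 among Gudrun, Solveig.
Gudrun is living and takes 1/24.
Solveig is living and takes 1/24.
Oskar is living and takes 1/12.
Njord is living and takes 1/12.
Asgeir is living and takes 1/12.

Asgeir 1/12; Gudrun 1/24; Hallvard 1/3; Njord 1/12; Oskar 1/12; Solveig 1/24; Tove 1/3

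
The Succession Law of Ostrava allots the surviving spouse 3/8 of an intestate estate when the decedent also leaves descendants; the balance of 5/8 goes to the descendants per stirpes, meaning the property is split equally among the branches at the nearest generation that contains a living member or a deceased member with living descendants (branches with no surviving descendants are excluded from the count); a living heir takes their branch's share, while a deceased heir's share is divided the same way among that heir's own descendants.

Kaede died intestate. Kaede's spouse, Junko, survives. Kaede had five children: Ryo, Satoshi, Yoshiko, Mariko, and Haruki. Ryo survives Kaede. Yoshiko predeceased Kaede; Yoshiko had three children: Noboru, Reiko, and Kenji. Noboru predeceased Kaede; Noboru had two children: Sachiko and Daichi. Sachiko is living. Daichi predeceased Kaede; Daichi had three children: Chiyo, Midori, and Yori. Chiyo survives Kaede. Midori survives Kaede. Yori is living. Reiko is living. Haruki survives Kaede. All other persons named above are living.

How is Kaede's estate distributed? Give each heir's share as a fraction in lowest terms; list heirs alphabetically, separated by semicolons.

Chiyo 1/144; Haruki 1/8; Junko 3/8; Kenji 1/24; Mariko 1/8; Midori 1/144; Reiko 1/24; Ryo 1/8; Sachiko 1/48; Satoshi 1/8; Yori 1/144

Junko, as surviving spouse, takes 3/8.
The remaining 5/8 passes to Kaede's descendants per stirpes.
The 5/8 is divided into 5 equal shares of 1/8 among Ryo, Satoshi, Yoshiko, Mariko, Haruki.
Ryo is living and takes 1/8.
Satoshi is living and takes 1/8.
Yoshiko predeceased; the 1/8 allotted to Yoshiko's branch passes to Yoshiko's issue by representation.
The 1/8 is divided into 3 equal shares of 1/24 among Noboru, Reiko, Kenji.
Noboru predeceased; the 1/24 allotted to Noboru's branch passes to Noboru's issue by representation.
The 1/24 is divided into 2 equal shares of 1/48 among Sachiko, Daichi.
Sachiko is living and takes 1/48.
Daichi predeceased; the 1/48 allotted to Daichi's branch passes to Daichi's issue by representation.
The 1/48 is divided into 3 equal shares of 1/144 among Chiyo, Midori, Yori.
Chiyo is living and takes 1/144.
Midori is living and takes 1/144.
Yori is living and takes 1/144.
Reiko is living and takes 1/24.
Kenji is living and takes 1/24.
Mariko is living and takes 1/8.
Haruki is living and takes 1/8.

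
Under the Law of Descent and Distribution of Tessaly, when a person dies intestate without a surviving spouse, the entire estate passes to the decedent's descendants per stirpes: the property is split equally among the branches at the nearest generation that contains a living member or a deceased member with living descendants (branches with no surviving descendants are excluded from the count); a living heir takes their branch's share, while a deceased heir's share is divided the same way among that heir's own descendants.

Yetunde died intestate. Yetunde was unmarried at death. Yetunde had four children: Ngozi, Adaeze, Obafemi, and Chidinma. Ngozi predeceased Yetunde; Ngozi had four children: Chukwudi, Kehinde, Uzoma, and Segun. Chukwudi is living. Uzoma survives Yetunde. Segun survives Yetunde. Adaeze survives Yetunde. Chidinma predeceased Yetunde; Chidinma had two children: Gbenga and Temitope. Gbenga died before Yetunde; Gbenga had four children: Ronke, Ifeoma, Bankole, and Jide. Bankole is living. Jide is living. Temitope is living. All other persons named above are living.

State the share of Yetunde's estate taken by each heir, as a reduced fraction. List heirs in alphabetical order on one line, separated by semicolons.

There is no surviving spouse, so the entire estate passes to Yetunde's descendants per stirpes.
The estate is divided into 4 equal shares of 1/4 among Ngozi, Adaeze, Obafemi, Chidinma.
Ngozi predeceased; the 1/4 allotted to Ngozi's branch passes to Ngozi's issue by representation.
The 1/4 is divided into 4 equal shares of 1/16 among Chukwudi, Kehinde, Uzoma, Segun.
Chukwudi is living and takes 1/16.
Kehinde is living and takes 1/16.
Uzoma is living and takes 1/16.
Segun is living and takes 1/16.
Adaeze is living and takes 1/4.
Obafemi is living and takes 1/4.
Chidinma predeceased; the 1/4 allotted to Chidinma's branch passes to Chidinma's issue by representation.
The 1/4 is divided into 2 equal shares of 1/8 among Gbenga, Temitope.
Gbenga predeceased; the 1/8 allotted to Gbenga's branch passes to Gbenga's issue by representation.
The 1/8 is divided into 4 equal shares of 1/32 among Ronke, Ifeoma, Bankole, Jide.
Ronke is living and takes 1/32.
Ifeoma is living and takes 1/32.
Bankole is living and takes 1/32.
Jide is living and takes 1/32.
Temitope is living and takes 1/8.

Adaeze 1/4; Bankole 1/32; Chukwudi 1/16; Ifeoma 1/32; Jide 1/32; Kehinde 1/16; Obafemi 1/4; Ronke 1/32; Segun 1/16; Temitope 1/8; Uzoma 1/16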